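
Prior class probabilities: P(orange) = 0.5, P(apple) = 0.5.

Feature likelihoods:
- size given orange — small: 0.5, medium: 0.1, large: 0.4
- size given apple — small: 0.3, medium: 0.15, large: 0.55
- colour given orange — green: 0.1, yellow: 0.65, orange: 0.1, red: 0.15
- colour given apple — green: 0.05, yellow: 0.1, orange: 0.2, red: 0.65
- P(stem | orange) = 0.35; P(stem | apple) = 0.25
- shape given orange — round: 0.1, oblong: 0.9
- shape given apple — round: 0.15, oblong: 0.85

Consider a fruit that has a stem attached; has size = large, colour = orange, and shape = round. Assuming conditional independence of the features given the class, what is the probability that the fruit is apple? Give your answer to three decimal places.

orange: 0.5 × 0.4 × 0.1 × 0.35 × 0.1 = 0.0007
apple: 0.5 × 0.55 × 0.2 × 0.25 × 0.15 = 0.0020625
P(apple | x) = 0.0020625 / 0.0027625 ≈ 0.747

0.747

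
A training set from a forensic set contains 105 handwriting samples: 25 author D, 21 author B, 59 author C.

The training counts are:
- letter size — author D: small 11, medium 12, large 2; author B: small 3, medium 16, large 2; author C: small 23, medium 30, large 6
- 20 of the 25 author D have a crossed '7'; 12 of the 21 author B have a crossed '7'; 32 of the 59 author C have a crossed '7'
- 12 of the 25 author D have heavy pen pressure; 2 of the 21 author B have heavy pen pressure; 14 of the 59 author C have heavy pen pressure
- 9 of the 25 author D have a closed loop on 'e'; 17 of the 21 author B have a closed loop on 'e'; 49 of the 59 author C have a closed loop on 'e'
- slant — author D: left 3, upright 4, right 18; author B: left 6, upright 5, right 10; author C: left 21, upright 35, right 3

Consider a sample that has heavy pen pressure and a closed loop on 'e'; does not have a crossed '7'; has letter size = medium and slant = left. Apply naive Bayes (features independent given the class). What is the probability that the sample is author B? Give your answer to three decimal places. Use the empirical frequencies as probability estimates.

author D: (25/105) × (12/25) × (5/25) × (12/25) × (9/25) × (3/25) ≈ 0.000473966
author B: (21/105) × (16/21) × (9/21) × (2/21) × (17/21) × (6/21) ≈ 0.00143855
author C: (59/105) × (30/59) × (27/59) × (14/59) × (49/59) × (21/59) ≈ 0.0091713
P(author B | x) = 0.00143855 / 0.011083816 ≈ 0.130

0.130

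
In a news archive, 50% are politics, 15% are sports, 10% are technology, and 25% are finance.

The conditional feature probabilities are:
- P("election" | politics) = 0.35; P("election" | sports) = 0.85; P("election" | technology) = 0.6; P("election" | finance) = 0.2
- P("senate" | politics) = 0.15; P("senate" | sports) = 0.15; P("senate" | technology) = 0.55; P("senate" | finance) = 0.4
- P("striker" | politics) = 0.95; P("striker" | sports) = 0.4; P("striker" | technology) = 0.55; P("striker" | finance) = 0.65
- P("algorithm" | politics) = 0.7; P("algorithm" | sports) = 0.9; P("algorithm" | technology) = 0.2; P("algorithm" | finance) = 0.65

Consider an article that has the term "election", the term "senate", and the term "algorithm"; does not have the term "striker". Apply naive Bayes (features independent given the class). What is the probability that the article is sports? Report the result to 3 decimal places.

politics: 0.5 × 0.35 × 0.15 × (1−0.95) × 0.7 = 0.00091875
sports: 0.15 × 0.85 × 0.15 × (1−0.4) × 0.9 = 0.0103275
technology: 0.1 × 0.6 × 0.55 × (1−0.55) × 0.2 = 0.00297
finance: 0.25 × 0.2 × 0.4 × (1−0.65) × 0.65 = 0.00455
P(sports | x) = 0.0103275 / 0.01876625 ≈ 0.550

0.550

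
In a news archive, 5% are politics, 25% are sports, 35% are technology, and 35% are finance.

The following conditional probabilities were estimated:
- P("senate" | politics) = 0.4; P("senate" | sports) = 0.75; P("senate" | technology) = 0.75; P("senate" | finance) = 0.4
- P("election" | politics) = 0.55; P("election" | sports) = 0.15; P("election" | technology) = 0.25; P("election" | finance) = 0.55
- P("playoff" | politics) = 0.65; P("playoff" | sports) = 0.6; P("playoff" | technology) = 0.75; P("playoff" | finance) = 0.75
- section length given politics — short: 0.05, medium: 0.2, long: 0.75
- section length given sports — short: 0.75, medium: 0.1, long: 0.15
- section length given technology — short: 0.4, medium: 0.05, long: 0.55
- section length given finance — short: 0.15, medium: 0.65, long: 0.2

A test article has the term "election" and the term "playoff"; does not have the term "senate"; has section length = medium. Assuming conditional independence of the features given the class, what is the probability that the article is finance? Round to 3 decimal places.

0.941

politics: 0.05 × (1−0.4) × 0.55 × 0.65 × 0.2 = 0.002145
sports: 0.25 × (1−0.75) × 0.15 × 0.6 × 0.1 = 0.0005625
technology: 0.35 × (1−0.75) × 0.25 × 0.75 × 0.05 = 0.0008203125
finance: 0.35 × (1−0.4) × 0.55 × 0.75 × 0.65 = 0.05630625
P(finance | x) = 0.05630625 / 0.0598340625 ≈ 0.941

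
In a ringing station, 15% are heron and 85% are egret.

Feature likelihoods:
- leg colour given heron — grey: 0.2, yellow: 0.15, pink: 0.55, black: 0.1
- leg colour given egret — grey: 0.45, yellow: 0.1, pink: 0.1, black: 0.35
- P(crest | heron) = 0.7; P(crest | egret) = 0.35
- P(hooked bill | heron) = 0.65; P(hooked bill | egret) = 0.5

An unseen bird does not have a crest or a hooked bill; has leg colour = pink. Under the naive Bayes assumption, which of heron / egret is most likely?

heron: 0.15 × 0.55 × (1−0.7) × (1−0.65) = 0.0086625
egret: 0.85 × 0.1 × (1−0.35) × (1−0.5) = 0.027625
Highest score → egret.

egret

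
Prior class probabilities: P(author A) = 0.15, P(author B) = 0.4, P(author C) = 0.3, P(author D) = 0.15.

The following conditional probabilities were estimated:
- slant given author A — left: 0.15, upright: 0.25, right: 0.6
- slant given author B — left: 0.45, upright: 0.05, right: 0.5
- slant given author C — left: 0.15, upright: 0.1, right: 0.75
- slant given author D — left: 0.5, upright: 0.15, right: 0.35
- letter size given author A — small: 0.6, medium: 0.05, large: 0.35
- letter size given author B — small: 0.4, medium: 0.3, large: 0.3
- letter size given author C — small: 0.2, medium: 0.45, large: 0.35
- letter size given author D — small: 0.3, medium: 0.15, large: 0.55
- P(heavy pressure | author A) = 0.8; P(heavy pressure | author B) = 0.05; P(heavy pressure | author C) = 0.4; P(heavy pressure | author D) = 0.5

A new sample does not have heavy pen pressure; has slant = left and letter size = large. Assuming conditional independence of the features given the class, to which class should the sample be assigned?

author A: 0.15 × 0.15 × 0.35 × (1−0.8) = 0.001575
author B: 0.4 × 0.45 × 0.3 × (1−0.05) = 0.0513
author C: 0.3 × 0.15 × 0.35 × (1−0.4) = 0.00945
author D: 0.15 × 0.5 × 0.55 × (1−0.5) = 0.020625
Highest score → author B.

author B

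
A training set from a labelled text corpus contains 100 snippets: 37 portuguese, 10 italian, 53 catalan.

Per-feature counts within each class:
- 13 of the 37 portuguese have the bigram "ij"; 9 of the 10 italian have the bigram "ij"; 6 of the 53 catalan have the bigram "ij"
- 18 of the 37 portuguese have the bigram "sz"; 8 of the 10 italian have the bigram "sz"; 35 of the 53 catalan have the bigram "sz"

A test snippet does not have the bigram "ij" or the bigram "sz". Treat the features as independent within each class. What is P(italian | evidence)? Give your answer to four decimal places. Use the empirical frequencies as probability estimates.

0.0070

portuguese: (37/100) × (24/37) × (19/37) ≈ 0.123243
italian: (10/100) × (1/10) × (2/10) = 0.002
catalan: (53/100) × (47/53) × (18/53) ≈ 0.159623
P(italian | x) = 0.002 / 0.284866 ≈ 0.0070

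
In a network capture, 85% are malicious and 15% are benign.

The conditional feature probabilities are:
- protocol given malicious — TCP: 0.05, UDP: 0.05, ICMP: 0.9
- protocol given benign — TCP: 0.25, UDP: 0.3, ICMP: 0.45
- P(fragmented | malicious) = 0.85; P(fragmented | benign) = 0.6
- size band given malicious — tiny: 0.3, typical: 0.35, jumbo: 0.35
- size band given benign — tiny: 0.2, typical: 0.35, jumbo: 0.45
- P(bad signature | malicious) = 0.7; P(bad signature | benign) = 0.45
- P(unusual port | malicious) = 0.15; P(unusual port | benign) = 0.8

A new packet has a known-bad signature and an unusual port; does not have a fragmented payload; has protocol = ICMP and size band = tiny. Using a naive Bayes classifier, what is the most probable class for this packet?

malicious

malicious: 0.85 × 0.9 × (1−0.85) × 0.3 × 0.7 × 0.15 = 0.003614625
benign: 0.15 × 0.45 × (1−0.6) × 0.2 × 0.45 × 0.8 = 0.001944
Highest score → malicious.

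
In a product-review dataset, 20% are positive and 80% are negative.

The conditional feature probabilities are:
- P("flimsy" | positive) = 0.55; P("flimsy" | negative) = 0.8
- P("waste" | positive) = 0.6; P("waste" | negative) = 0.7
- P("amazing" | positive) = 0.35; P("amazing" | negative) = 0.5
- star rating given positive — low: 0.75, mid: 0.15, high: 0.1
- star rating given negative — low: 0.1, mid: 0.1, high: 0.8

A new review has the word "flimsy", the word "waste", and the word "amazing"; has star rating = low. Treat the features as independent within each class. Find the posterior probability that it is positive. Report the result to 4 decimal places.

positive: 0.2 × 0.55 × 0.6 × 0.35 × 0.75 = 0.017325
negative: 0.8 × 0.8 × 0.7 × 0.5 × 0.1 = 0.0224
P(positive | x) = 0.017325 / 0.039725 ≈ 0.4361

0.4361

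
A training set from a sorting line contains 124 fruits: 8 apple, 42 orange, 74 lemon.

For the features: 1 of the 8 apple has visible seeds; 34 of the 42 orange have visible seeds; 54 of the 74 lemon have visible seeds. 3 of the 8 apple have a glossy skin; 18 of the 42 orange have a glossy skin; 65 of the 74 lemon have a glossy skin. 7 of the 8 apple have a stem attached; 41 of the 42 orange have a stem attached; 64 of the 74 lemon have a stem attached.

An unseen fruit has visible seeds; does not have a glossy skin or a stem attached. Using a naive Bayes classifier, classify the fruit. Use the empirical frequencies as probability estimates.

lemon

apple: (8/124) × (1/8) × (5/8) × (1/8) ≈ 0.00063004
orange: (42/124) × (34/42) × (24/42) × (1/42) ≈ 0.00373052
lemon: (74/124) × (54/74) × (9/74) × (10/74) ≈ 0.00715733
Highest score → lemon.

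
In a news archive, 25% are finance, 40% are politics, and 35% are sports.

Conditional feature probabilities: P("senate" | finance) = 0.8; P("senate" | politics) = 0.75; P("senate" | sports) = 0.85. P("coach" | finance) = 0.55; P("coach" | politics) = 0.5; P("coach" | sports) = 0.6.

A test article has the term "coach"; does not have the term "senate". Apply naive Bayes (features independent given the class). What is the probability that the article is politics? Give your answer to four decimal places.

finance: 0.25 × (1−0.8) × 0.55 = 0.0275
politics: 0.4 × (1−0.75) × 0.5 = 0.05
sports: 0.35 × (1−0.85) × 0.6 = 0.0315
P(politics | x) = 0.05 / 0.109 ≈ 0.4587

0.4587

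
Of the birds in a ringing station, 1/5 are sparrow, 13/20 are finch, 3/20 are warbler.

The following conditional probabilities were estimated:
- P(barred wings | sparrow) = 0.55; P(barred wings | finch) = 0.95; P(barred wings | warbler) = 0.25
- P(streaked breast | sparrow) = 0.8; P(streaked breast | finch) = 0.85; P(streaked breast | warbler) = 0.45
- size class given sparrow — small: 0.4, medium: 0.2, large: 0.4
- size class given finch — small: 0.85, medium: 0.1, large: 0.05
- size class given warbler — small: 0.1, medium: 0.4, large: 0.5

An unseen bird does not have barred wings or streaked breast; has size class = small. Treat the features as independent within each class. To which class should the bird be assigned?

sparrow

sparrow: 0.2 × (1−0.55) × (1−0.8) × 0.4 = 0.0072
finch: 0.65 × (1−0.95) × (1−0.85) × 0.85 = 0.00414375
warbler: 0.15 × (1−0.25) × (1−0.45) × 0.1 = 0.0061875
Highest score → sparrow.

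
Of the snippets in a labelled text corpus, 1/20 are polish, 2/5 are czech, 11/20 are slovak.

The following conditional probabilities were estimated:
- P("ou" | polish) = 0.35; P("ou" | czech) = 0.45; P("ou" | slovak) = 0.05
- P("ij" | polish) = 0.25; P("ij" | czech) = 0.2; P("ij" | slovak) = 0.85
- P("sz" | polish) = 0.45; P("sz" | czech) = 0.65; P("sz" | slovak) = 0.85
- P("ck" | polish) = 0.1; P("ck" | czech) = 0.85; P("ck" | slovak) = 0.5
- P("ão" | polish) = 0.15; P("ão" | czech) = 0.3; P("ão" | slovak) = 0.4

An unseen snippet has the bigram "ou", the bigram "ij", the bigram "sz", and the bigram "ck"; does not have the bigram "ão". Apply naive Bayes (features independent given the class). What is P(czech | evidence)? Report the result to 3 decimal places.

polish: 0.05 × 0.35 × 0.25 × 0.45 × 0.1 × (1−0.15) = 0.00016734375
czech: 0.4 × 0.45 × 0.2 × 0.65 × 0.85 × (1−0.3) = 0.013923
slovak: 0.55 × 0.05 × 0.85 × 0.85 × 0.5 × (1−0.4) = 0.005960625
P(czech | x) = 0.013923 / 0.02005096875 ≈ 0.694

0.694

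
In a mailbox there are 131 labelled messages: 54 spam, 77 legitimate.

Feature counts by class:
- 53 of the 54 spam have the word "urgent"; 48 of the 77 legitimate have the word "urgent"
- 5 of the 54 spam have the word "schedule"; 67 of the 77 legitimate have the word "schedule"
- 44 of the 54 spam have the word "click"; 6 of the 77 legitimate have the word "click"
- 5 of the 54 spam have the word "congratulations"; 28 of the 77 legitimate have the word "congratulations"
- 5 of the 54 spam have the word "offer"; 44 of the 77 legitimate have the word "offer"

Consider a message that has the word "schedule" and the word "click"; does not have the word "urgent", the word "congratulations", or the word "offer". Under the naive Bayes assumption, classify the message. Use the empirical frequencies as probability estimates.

legitimate

spam: (54/131) × (1/54) × (5/54) × (44/54) × (49/54) × (49/54) ≈ 0.000474208
legitimate: (77/131) × (29/77) × (67/77) × (6/77) × (49/77) × (33/77) ≈ 0.00409355
Highest score → legitimate.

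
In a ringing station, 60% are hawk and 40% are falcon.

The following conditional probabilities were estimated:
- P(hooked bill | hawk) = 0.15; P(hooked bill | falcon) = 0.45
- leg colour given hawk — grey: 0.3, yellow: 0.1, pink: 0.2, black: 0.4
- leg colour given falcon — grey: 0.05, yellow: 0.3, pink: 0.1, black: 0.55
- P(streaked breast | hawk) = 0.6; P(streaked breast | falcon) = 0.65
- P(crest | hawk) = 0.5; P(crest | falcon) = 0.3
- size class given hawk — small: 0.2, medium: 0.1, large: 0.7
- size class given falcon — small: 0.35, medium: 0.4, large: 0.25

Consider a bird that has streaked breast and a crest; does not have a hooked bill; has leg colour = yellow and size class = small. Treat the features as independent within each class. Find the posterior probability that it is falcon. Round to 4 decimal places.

0.5955

hawk: 0.6 × (1−0.15) × 0.1 × 0.6 × 0.5 × 0.2 = 0.00306
falcon: 0.4 × (1−0.45) × 0.3 × 0.65 × 0.3 × 0.35 = 0.0045045
P(falcon | x) = 0.0045045 / 0.0075645 ≈ 0.5955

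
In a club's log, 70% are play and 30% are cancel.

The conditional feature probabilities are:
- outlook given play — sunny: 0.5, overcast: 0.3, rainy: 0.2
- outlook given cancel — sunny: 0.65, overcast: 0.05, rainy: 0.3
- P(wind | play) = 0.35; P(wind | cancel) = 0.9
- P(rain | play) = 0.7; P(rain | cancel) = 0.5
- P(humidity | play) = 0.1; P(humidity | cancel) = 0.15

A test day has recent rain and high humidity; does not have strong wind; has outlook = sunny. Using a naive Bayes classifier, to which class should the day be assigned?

play

play: 0.7 × 0.5 × (1−0.35) × 0.7 × 0.1 = 0.015925
cancel: 0.3 × 0.65 × (1−0.9) × 0.5 × 0.15 = 0.0014625
Highest score → play.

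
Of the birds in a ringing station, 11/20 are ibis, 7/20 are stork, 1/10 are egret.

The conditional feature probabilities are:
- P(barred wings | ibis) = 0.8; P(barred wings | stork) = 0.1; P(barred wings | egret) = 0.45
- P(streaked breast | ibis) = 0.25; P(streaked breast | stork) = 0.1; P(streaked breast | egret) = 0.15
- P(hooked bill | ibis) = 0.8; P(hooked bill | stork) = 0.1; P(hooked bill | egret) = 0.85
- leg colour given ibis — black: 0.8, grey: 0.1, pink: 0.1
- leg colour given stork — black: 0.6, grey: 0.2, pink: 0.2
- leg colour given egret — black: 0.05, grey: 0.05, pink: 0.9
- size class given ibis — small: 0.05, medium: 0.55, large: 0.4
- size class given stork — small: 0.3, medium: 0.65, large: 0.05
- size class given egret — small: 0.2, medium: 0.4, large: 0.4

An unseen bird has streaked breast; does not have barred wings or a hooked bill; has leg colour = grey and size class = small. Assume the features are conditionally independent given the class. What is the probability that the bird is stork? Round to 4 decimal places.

0.9771

ibis: 0.55 × (1−0.8) × 0.25 × (1−0.8) × 0.1 × 0.05 = 0.0000275
stork: 0.35 × (1−0.1) × 0.1 × (1−0.1) × 0.2 × 0.3 = 0.001701
egret: 0.1 × (1−0.45) × 0.15 × (1−0.85) × 0.05 × 0.2 = 0.000012375
P(stork | x) = 0.001701 / 0.001740875 ≈ 0.9771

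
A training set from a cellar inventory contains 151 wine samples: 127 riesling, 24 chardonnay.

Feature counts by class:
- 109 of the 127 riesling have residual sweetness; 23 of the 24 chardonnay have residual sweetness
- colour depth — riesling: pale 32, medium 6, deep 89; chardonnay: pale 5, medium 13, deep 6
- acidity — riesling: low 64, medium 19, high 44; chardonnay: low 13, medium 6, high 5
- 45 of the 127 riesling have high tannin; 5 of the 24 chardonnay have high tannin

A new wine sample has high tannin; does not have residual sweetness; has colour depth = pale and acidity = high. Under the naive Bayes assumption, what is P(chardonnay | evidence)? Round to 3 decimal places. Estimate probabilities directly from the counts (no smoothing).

0.016

riesling: (127/151) × (18/127) × (32/127) × (44/127) × (45/127) ≈ 0.00368722
chardonnay: (24/151) × (1/24) × (5/24) × (5/24) × (5/24) ≈ 0.0000598824
P(chardonnay | x) = 0.0000598824 / 0.0037471024 ≈ 0.016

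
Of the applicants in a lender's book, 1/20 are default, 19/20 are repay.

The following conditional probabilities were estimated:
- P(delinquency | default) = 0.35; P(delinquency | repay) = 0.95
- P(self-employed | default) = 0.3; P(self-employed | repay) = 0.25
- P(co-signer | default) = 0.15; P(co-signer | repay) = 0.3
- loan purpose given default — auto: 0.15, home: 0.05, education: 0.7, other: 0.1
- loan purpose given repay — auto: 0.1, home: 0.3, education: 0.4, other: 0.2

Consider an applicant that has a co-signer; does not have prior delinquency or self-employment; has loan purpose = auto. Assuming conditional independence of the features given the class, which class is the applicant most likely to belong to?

repay

default: 0.05 × (1−0.35) × (1−0.3) × 0.15 × 0.15 = 0.000511875
repay: 0.95 × (1−0.95) × (1−0.25) × 0.3 × 0.1 = 0.00106875
Highest score → repay.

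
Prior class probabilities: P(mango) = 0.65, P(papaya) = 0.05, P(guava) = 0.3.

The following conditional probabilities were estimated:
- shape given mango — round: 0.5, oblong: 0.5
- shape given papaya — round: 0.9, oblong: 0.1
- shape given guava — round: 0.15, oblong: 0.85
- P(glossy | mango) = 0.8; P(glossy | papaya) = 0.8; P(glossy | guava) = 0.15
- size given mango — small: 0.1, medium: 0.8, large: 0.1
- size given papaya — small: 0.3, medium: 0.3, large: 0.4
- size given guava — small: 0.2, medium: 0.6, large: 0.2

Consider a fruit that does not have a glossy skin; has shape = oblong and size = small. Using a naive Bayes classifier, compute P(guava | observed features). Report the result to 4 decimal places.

mango: 0.65 × 0.5 × (1−0.8) × 0.1 = 0.0065
papaya: 0.05 × 0.1 × (1−0.8) × 0.3 = 0.0003
guava: 0.3 × 0.85 × (1−0.15) × 0.2 = 0.04335
P(guava | x) = 0.04335 / 0.05015 ≈ 0.8644

0.8644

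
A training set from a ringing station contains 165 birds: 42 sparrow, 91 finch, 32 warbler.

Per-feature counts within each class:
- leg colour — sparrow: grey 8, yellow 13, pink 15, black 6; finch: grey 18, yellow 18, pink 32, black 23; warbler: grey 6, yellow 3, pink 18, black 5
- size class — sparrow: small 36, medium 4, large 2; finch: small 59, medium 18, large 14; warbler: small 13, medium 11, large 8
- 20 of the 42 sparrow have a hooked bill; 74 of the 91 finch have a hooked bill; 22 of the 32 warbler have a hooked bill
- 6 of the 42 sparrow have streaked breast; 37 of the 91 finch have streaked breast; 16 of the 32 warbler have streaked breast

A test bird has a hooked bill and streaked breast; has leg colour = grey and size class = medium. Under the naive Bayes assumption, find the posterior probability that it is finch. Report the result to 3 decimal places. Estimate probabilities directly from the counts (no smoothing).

0.607

sparrow: (42/165) × (8/42) × (4/42) × (20/42) × (6/42) ≈ 0.000314123
finch: (91/165) × (18/91) × (18/91) × (74/91) × (37/91) ≈ 0.00713461
warbler: (32/165) × (6/32) × (11/32) × (22/32) × (16/32) = 0.004296875
P(finch | x) = 0.00713461 / 0.011745608 ≈ 0.607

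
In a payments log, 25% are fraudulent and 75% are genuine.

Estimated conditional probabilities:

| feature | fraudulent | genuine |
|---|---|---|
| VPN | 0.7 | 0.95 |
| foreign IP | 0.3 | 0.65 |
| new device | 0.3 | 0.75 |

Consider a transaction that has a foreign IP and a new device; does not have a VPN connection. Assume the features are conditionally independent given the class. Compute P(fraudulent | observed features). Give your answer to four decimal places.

fraudulent: 0.25 × (1−0.7) × 0.3 × 0.3 = 0.00675
genuine: 0.75 × (1−0.95) × 0.65 × 0.75 = 0.01828125
P(fraudulent | x) = 0.00675 / 0.02503125 ≈ 0.2697

0.2697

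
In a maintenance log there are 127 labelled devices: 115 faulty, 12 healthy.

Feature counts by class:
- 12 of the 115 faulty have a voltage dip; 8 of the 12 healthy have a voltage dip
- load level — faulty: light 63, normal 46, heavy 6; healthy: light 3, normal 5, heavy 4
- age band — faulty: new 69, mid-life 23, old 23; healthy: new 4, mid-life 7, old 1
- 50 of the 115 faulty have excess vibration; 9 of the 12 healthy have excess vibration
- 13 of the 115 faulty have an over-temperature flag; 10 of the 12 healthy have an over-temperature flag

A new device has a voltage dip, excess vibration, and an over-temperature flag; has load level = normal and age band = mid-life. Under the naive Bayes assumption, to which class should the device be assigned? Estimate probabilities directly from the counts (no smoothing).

healthy

faulty: (115/127) × (12/115) × (46/115) × (23/115) × (50/115) × (13/115) ≈ 0.000371523
healthy: (12/127) × (8/12) × (5/12) × (7/12) × (9/12) × (10/12) ≈ 0.00956912
Highest score → healthy.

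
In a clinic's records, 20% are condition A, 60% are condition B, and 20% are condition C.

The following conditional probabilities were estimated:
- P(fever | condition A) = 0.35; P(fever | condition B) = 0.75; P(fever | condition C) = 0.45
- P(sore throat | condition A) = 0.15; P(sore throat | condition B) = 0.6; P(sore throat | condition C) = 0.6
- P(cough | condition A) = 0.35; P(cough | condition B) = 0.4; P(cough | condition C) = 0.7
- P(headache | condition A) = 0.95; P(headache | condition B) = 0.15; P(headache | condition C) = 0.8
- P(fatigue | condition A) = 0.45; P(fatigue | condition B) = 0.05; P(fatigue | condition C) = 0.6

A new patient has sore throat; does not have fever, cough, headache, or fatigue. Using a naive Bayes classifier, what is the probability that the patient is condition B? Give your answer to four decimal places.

0.9576

condition A: 0.2 × (1−0.35) × 0.15 × (1−0.35) × (1−0.95) × (1−0.45) = 0.0003485625
condition B: 0.6 × (1−0.75) × 0.6 × (1−0.4) × (1−0.15) × (1−0.05) = 0.043605
condition C: 0.2 × (1−0.45) × 0.6 × (1−0.7) × (1−0.8) × (1−0.6) = 0.001584
P(condition B | x) = 0.043605 / 0.0455375625 ≈ 0.9576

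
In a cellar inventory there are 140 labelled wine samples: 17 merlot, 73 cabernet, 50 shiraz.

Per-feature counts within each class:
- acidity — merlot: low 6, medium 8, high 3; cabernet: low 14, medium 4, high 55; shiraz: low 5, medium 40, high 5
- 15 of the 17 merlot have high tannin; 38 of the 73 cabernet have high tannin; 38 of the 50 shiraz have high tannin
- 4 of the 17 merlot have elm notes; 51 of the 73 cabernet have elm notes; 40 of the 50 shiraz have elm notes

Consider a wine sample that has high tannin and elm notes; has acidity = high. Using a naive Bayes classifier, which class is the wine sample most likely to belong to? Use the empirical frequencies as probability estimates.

cabernet

merlot: (17/140) × (3/17) × (15/17) × (4/17) ≈ 0.00444884
cabernet: (73/140) × (55/73) × (38/73) × (51/73) ≈ 0.142871
shiraz: (50/140) × (5/50) × (38/50) × (40/50) ≈ 0.0217143
Highest score → cabernet.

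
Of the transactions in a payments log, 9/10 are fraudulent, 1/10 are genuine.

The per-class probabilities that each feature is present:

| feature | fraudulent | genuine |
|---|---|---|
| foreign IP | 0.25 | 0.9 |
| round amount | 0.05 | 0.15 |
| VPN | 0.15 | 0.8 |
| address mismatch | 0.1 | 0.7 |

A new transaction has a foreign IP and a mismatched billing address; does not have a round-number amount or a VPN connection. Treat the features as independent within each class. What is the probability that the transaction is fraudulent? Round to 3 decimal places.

fraudulent: 0.9 × 0.25 × (1−0.05) × (1−0.15) × 0.1 = 0.01816875
genuine: 0.1 × 0.9 × (1−0.15) × (1−0.8) × 0.7 = 0.01071
P(fraudulent | x) = 0.01816875 / 0.02887875 ≈ 0.629

0.629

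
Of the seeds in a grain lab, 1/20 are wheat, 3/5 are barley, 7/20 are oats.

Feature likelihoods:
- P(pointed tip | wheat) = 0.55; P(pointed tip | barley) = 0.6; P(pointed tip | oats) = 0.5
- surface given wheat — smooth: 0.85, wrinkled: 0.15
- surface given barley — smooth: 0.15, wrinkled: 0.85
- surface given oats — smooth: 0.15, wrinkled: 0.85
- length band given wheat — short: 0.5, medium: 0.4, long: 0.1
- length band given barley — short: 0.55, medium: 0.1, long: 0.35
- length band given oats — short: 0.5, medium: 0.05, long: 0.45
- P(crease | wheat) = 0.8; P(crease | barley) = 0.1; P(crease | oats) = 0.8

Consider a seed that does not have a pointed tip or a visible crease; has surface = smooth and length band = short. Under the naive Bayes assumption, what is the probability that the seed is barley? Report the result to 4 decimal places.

0.7970

wheat: 0.05 × (1−0.55) × 0.85 × 0.5 × (1−0.8) = 0.0019125
barley: 0.6 × (1−0.6) × 0.15 × 0.55 × (1−0.1) = 0.01782
oats: 0.35 × (1−0.5) × 0.15 × 0.5 × (1−0.8) = 0.002625
P(barley | x) = 0.01782 / 0.0223575 ≈ 0.7970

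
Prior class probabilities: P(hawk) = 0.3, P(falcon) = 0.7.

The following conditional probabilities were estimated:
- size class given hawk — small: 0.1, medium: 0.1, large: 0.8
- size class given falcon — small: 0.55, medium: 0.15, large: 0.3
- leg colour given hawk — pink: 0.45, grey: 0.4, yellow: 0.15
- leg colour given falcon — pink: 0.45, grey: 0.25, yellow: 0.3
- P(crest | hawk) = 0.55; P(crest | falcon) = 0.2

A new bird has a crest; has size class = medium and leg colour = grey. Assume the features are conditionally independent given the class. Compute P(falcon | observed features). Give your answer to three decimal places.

hawk: 0.3 × 0.1 × 0.4 × 0.55 = 0.0066
falcon: 0.7 × 0.15 × 0.25 × 0.2 = 0.00525
P(falcon | x) = 0.00525 / 0.01185 ≈ 0.443

0.443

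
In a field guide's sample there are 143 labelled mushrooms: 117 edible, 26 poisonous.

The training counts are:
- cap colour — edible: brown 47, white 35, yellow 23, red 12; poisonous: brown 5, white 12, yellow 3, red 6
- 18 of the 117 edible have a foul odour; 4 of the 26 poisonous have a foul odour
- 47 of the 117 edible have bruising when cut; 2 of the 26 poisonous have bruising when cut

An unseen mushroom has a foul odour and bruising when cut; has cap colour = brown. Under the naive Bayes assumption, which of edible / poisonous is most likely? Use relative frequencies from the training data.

edible: (117/143) × (47/117) × (18/117) × (47/117) ≈ 0.0203124
poisonous: (26/143) × (5/26) × (4/26) × (2/26) ≈ 0.000413787
Highest score → edible.

edible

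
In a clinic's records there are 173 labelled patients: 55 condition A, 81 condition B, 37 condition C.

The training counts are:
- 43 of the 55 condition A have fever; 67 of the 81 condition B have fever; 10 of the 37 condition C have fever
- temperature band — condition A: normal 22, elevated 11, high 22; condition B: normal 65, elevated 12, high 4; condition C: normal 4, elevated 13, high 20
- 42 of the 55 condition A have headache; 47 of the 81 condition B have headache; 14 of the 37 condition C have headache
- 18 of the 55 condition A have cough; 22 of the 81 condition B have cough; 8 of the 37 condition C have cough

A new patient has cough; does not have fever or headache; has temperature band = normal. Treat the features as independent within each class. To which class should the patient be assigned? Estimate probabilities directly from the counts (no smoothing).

condition B

condition A: (55/173) × (12/55) × (22/55) × (13/55) × (18/55) ≈ 0.00214628
condition B: (81/173) × (14/81) × (65/81) × (34/81) × (22/81) ≈ 0.00740358
condition C: (37/173) × (27/37) × (4/37) × (23/37) × (8/37) ≈ 0.00226772
Highest score → condition B.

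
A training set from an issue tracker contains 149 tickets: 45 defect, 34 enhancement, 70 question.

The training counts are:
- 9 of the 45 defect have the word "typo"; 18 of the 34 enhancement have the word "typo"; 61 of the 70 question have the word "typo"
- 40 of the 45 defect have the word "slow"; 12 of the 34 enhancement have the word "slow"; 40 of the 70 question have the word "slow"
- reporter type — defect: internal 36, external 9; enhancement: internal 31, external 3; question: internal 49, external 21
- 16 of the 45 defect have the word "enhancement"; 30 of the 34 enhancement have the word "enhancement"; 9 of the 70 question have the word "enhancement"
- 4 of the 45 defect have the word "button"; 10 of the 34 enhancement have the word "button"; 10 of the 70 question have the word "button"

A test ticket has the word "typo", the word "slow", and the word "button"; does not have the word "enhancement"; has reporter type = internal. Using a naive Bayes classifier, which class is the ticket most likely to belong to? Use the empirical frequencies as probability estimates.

question

defect: (45/149) × (9/45) × (40/45) × (36/45) × (29/45) × (4/45) ≈ 0.00246052
enhancement: (34/149) × (18/34) × (12/34) × (31/34) × (4/34) × (10/34) ≈ 0.00134516
question: (70/149) × (61/70) × (40/70) × (49/70) × (61/70) × (10/70) ≈ 0.0203862
Highest score → question.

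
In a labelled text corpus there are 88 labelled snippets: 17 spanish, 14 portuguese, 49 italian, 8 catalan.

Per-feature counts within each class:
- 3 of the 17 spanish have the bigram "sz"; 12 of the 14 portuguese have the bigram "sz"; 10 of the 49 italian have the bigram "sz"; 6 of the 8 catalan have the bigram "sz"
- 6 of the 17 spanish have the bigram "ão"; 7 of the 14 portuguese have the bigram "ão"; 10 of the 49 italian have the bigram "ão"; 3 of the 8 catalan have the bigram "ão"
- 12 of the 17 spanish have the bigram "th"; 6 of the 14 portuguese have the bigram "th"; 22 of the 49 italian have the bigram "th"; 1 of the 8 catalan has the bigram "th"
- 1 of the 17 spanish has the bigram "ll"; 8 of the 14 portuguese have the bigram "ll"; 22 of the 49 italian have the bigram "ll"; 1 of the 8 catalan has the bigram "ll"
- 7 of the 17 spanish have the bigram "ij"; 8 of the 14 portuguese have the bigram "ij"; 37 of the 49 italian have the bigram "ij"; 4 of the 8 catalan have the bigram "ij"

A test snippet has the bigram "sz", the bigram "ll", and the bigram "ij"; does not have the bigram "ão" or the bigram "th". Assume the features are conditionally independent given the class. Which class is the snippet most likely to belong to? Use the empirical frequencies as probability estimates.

spanish: (17/88) × (3/17) × (11/17) × (5/17) × (1/17) × (7/17) ≈ 0.000157146
portuguese: (14/88) × (12/14) × (7/14) × (8/14) × (8/14) × (8/14) ≈ 0.012722
italian: (49/88) × (10/49) × (39/49) × (27/49) × (22/49) × (37/49) ≈ 0.0168961
catalan: (8/88) × (6/8) × (5/8) × (7/8) × (1/8) × (4/8) ≈ 0.00233043
Highest score → italian.

italian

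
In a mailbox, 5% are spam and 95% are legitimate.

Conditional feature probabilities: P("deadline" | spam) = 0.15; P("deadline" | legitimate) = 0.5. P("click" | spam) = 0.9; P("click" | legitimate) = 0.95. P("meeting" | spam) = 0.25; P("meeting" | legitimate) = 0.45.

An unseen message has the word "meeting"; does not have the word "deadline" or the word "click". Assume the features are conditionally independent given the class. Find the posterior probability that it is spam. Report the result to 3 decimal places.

spam: 0.05 × (1−0.15) × (1−0.9) × 0.25 = 0.0010625
legitimate: 0.95 × (1−0.5) × (1−0.95) × 0.45 = 0.0106875
P(spam | x) = 0.0010625 / 0.01175 ≈ 0.090

0.090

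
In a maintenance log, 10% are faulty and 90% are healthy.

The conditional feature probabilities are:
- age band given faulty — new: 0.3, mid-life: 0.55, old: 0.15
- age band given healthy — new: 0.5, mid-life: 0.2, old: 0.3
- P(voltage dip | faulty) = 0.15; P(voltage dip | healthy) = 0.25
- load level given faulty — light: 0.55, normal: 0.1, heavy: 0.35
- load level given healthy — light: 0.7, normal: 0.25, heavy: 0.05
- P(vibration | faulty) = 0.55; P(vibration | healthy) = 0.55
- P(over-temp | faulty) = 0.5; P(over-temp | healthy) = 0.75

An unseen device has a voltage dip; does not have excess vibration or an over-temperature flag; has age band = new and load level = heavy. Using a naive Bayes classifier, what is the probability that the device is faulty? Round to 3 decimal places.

faulty: 0.1 × 0.3 × 0.15 × 0.35 × (1−0.55) × (1−0.5) = 0.000354375
healthy: 0.9 × 0.5 × 0.25 × 0.05 × (1−0.55) × (1−0.75) = 0.0006328125
P(faulty | x) = 0.000354375 / 0.0009871875 ≈ 0.359

0.359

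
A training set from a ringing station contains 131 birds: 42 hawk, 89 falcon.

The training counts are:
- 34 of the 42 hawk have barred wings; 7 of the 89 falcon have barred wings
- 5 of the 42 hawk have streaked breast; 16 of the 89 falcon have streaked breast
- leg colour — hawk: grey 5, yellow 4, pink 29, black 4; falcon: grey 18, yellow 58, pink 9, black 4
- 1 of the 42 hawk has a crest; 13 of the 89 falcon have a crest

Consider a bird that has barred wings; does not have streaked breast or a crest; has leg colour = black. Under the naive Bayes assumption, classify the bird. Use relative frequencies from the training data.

hawk

hawk: (42/131) × (34/42) × (37/42) × (4/42) × (41/42) ≈ 0.0212572
falcon: (89/131) × (7/89) × (73/89) × (4/89) × (76/89) ≈ 0.00168211
Highest score → hawk.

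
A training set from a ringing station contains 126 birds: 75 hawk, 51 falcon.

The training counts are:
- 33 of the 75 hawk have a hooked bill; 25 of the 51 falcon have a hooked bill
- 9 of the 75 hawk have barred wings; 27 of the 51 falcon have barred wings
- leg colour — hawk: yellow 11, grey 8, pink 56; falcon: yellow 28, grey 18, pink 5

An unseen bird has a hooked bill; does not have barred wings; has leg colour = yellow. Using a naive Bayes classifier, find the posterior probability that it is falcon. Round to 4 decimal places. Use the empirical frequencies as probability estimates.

0.6026

hawk: (75/126) × (33/75) × (66/75) × (11/75) ≈ 0.0338032
falcon: (51/126) × (25/51) × (24/51) × (28/51) ≈ 0.0512623
P(falcon | x) = 0.0512623 / 0.0850655 ≈ 0.6026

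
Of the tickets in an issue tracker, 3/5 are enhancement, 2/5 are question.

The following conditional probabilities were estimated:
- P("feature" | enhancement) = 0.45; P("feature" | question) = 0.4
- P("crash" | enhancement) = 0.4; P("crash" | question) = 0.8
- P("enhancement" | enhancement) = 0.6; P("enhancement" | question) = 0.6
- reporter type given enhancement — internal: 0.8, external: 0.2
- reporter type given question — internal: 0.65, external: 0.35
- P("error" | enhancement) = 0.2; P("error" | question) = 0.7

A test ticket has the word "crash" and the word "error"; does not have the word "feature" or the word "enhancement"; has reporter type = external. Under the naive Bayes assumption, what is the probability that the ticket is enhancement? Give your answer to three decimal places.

0.101

enhancement: 0.6 × (1−0.45) × 0.4 × (1−0.6) × 0.2 × 0.2 = 0.002112
question: 0.4 × (1−0.4) × 0.8 × (1−0.6) × 0.35 × 0.7 = 0.018816
P(enhancement | x) = 0.002112 / 0.020928 ≈ 0.101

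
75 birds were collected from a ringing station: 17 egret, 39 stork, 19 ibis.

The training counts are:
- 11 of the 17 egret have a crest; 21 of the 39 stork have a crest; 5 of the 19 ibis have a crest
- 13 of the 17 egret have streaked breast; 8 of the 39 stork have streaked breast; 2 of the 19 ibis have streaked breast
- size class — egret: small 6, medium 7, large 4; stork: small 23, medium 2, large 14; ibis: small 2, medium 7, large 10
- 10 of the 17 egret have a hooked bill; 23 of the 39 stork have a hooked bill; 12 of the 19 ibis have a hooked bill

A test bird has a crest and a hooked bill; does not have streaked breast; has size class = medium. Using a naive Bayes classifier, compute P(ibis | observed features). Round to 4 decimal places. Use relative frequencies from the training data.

egret: (17/75) × (11/17) × (4/17) × (7/17) × (10/17) ≈ 0.00835878
stork: (39/75) × (21/39) × (31/39) × (2/39) × (23/39) ≈ 0.00673106
ibis: (19/75) × (5/19) × (17/19) × (7/19) × (12/19) ≈ 0.0138796
P(ibis | x) = 0.0138796 / 0.02896944 ≈ 0.4791

0.4791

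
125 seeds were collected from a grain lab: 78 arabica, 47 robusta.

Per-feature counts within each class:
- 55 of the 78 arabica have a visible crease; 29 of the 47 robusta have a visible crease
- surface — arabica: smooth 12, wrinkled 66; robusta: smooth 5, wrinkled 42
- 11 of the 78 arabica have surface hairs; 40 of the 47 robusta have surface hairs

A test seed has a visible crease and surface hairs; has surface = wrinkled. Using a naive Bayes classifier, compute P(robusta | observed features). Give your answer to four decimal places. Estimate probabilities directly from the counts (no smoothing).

0.7707

arabica: (78/125) × (55/78) × (66/78) × (11/78) ≈ 0.0525049
robusta: (47/125) × (29/47) × (42/47) × (40/47) ≈ 0.176442
P(robusta | x) = 0.176442 / 0.2289469 ≈ 0.7707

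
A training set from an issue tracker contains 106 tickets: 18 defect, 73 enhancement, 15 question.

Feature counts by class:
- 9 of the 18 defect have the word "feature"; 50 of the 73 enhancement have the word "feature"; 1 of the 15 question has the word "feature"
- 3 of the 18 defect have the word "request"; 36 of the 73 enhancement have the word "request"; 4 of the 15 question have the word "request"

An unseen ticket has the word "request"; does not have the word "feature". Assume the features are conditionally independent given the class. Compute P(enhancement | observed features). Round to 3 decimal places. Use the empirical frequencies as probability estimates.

defect: (18/106) × (9/18) × (3/18) ≈ 0.0141509
enhancement: (73/106) × (23/73) × (36/73) ≈ 0.107004
question: (15/106) × (14/15) × (4/15) ≈ 0.0352201
P(enhancement | x) = 0.107004 / 0.156375 ≈ 0.684

0.684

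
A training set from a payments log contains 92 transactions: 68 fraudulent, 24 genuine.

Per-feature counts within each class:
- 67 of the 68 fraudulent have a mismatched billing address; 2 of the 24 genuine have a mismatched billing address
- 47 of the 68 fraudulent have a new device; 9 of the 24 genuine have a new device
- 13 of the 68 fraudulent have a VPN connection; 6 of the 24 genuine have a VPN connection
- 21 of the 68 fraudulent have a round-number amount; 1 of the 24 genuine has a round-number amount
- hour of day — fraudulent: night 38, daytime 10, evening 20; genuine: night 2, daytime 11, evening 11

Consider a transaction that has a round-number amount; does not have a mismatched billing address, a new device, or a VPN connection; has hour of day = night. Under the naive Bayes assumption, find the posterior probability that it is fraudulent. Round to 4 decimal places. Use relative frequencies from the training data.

0.5463

fraudulent: (68/92) × (1/68) × (21/68) × (55/68) × (21/68) × (38/68) ≈ 0.000468556
genuine: (24/92) × (22/24) × (15/24) × (18/24) × (1/24) × (2/24) ≈ 0.00038921
P(fraudulent | x) = 0.000468556 / 0.000857766 ≈ 0.5463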